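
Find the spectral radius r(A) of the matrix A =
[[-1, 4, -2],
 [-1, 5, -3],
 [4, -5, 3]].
r(A) ≈ 6.1985

The eigenvalues of A are the roots of its characteristic polynomial. With M = A (coefficients from the trace, the sum of principal 2x2 minors, and det A):
  p(λ) = det(λ I - M) = λ^3 - 7λ^2 + 4λ + 6.
No integer candidate from the rational root theorem (±divisors of 6) is a root, so the roots are irrational. The cubic discriminant is Δ = 4764 > 0, so there are three distinct real roots. p(-1) = -6 and p(0) = 6 have opposite signs, so a root lies in (-1, 0); Newton's method refines it to λ ≈ -0.6616. p(1) = 4 and p(2) = -6 have opposite signs, so a root lies in (1, 2); Newton's method refines it to λ ≈ 1.4631. p(6) = -6 and p(7) = 34 have opposite signs, so a root lies in (6, 7); Newton's method refines it to λ ≈ 6.1985. Check (Vieta): the three roots sum to 7, matching tr M = 7.
Thus the eigenvalues (to 4 decimals) are -0.6616 (modulus 0.6616); 1.4631 (modulus 1.4631); 6.1985 (modulus 6.1985). The spectral radius is the largest modulus: r(A) ≈ 6.1985. (Cross-check: r(A) ≤ ||A||_2 ≈ 10.0722; equality holds whenever A is normal, though it can also hold for some non-normal A.)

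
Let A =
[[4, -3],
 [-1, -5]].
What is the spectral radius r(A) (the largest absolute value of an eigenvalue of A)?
r(A) = (1 + sqrt(93))/2 ≈ 5.3218

The eigenvalues of A are the roots of its characteristic polynomial. With M = A (coefficients from the trace and determinant):
  p(λ) = det(λ I - M) = λ^2 + λ - 23.
For λ^2 + λ - 23 the discriminant is 93. It is nonnegative but not a perfect square, so the roots are real and irrational: λ = (-1 ± sqrt(93))/2 ≈ 4.3218, -5.3218.
Thus the eigenvalues (to 4 decimals) are 4.3218 (modulus 4.3218); -5.3218 (modulus 5.3218). The spectral radius is the largest modulus: r(A) = (1 + sqrt(93))/2 ≈ 5.3218. (Cross-check: r(A) ≤ ||A||_2 ≈ 6.0425; equality holds whenever A is normal, though it can also hold for some non-normal A.)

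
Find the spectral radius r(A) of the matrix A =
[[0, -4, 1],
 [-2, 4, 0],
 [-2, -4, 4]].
r(A) ≈ 5.8004

The eigenvalues of A are the roots of its characteristic polynomial. With M = A (coefficients from the trace, the sum of principal 2x2 minors, and det A):
  p(λ) = det(λ I - M) = λ^3 - 8λ^2 + 10λ + 16.
No integer candidate from the rational root theorem (±divisors of 16) is a root, so the roots are irrational. The cubic discriminant is Δ = 5216 > 0, so there are three distinct real roots. p(-1) = -3 and p(0) = 16 have opposite signs, so a root lies in (-1, 0); Newton's method refines it to λ ≈ -0.8922. p(3) = 1 and p(4) = -8 have opposite signs, so a root lies in (3, 4); Newton's method refines it to λ ≈ 3.0917. p(5) = -9 and p(6) = 4 have opposite signs, so a root lies in (5, 6); Newton's method refines it to λ ≈ 5.8004. Check (Vieta): the three roots sum to 8, matching tr M = 8.
Thus the eigenvalues (to 4 decimals) are -0.8922 (modulus 0.8922); 3.0917 (modulus 3.0917); 5.8004 (modulus 5.8004). The spectral radius is the largest modulus: r(A) ≈ 5.8004. (Cross-check: r(A) ≤ ||A||_2 ≈ 7.6194; equality holds whenever A is normal, though it can also hold for some non-normal A.)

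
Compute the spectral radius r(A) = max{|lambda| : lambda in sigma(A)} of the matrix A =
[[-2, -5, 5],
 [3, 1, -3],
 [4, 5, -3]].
r(A) = sqrt(23) ≈ 4.7958

The eigenvalues of A are the roots of its characteristic polynomial. With M = A (coefficients from the trace, the sum of principal 2x2 minors, and det A):
  p(λ) = det(λ I - M) = λ^3 + 4λ^2 + 11λ - 46.
By the rational root theorem any rational root is an integer divisor of 46. Testing λ = 2: p(2) = 8 + 16 + 22 - 46 = 0, so λ = 2 is a root. Dividing out (λ - 2) leaves p(λ) = (λ - 2)(λ^2 + 6λ + 23). For λ^2 + 6λ + 23 the discriminant is -56. It is negative, so the roots are the complex-conjugate pair λ = -3 ± (sqrt(56)/2) i ≈ -3 ± 3.7417i. For a conjugate pair the product of the roots equals the constant term, so |λ|^2 = 23 and |λ| = sqrt(23) ≈ 4.7958.
Thus the eigenvalues (to 4 decimals) are -3 ± 3.7417i (modulus 4.7958); 2 (modulus 2). The spectral radius is the largest modulus: r(A) = sqrt(23) ≈ 4.7958. (Cross-check: r(A) ≤ ||A||_2 ≈ 10.688; equality holds whenever A is normal, though it can also hold for some non-normal A.)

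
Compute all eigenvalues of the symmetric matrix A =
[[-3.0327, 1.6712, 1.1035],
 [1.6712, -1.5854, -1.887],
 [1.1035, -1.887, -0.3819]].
sigma(A) ≈ {-5, -1, 1}

A is real symmetric, so its spectrum consists of real eigenvalues. Expanding the characteristic polynomial of the displayed matrix gives
  det(λ I - A) = p(λ) = λ^3 + (5)λ^2 + (-1)λ + (-5).
Solving p(λ) = 0 yields eigenvalues ≈ -5, -1, 1. (A is shown rounded to 4 decimals, so these recover the underlying integer eigenvalues to within that precision.)
Verification: the trace of A = -5 equals the sum of eigenvalues -5, and det(A) ≈ 4.9998 matches the eigenvalue product 5.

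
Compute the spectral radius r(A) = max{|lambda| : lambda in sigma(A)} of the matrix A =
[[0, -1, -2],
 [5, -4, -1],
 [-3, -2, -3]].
r(A) ≈ 4.4577

The eigenvalues of A are the roots of its characteristic polynomial. With M = A (coefficients from the trace, the sum of principal 2x2 minors, and det A):
  p(λ) = det(λ I - M) = λ^3 + 7λ^2 + 9λ - 26.
No integer candidate from the rational root theorem (±divisors of 26) is a root, so the roots are irrational. The cubic discriminant is Δ = -11011 < 0, so there is one real root and a complex-conjugate pair. p(1) = -9 and p(2) = 28 have opposite signs, so a root lies in (1, 2); Newton's method refines it to λ ≈ 1.3084. Dividing out (λ - (1.3084)) leaves approximately λ^2 + 8.3084λ + 19.8711. For λ^2 + 8.3084λ + 19.8711 the discriminant is -10.4541. It is negative, so the remaining roots are the complex-conjugate pair λ ≈ -4.1542 ± 1.6166i. Their product equals the constant term, so |λ|^2 ≈ 19.8711 and |λ| ≈ 4.4577.
Thus the eigenvalues (to 4 decimals) are 1.3084 (modulus 1.3084); -4.1542 ± 1.6166i (modulus 4.4577). The spectral radius is the largest modulus: r(A) ≈ 4.4577. (Cross-check: r(A) ≤ ||A||_2 ≈ 6.5821; equality holds whenever A is normal, though it can also hold for some non-normal A.)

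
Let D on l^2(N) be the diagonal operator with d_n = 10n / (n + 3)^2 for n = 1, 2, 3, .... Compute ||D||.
||D|| = 5/6 (attained at n = 3)

For D diagonal, ||D|| = sup_n |d_n|. Treat f(x) = 10x / (x + 3)^2 for real x > 0. By the quotient rule, f'(x) = 10(3 - x)/(x + 3)^3, which is positive for x < 3 and negative for x > 3. So f has a unique maximum at x = 3, and since 3 is a positive integer, the supremum over n ≥ 1 is attained at n = 3: d_3 = 10·3/(3 + 3)^2 = 10·3/36 = 5/6. Hence ||D|| = 5/6.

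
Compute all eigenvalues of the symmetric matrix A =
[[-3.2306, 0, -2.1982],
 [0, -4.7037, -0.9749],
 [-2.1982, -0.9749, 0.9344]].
sigma(A) ≈ {-5, -4, 2}

A is real symmetric, so its spectrum consists of real eigenvalues. Expanding the characteristic polynomial of the displayed matrix gives
  det(λ I - A) = p(λ) = λ^3 + (7)λ^2 + (2)λ + (-40).
Solving p(λ) = 0 yields eigenvalues ≈ -5, -4, 2. (A is shown rounded to 4 decimals, so these recover the underlying integer eigenvalues to within that precision.)
Verification: the trace of A = -7 equals the sum of eigenvalues -7, and det(A) ≈ 40.0006 matches the eigenvalue product 40.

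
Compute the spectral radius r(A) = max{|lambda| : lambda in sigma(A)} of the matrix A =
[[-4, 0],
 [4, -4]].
r(A) = 4

The eigenvalues of A are the roots of its characteristic polynomial. With M = A (coefficients from the trace and determinant):
  p(λ) = det(λ I - M) = λ^2 + 8λ + 16.
For λ^2 + 8λ + 16 the discriminant is 0. It is a perfect square (0^2), so the roots are rational: λ = (-8 ± 0)/2 = -4, -4.
Thus the eigenvalues (to 4 decimals) are -4 (modulus 4). The spectral radius is the largest modulus: r(A) = 4. (Cross-check: r(A) ≤ ||A||_2 ≈ 6.4721; equality holds whenever A is normal, though it can also hold for some non-normal A.)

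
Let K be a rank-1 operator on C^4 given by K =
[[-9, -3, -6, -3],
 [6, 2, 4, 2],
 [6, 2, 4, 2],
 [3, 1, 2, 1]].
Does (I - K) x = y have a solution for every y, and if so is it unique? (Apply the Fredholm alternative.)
(I - K) is invertible (det(I - K) = 3 ≠ 0), so for every y in C^4 the equation (I - K) x = y has a unique solution.

K has rank 1, so it is an outer product K = u v^T: every row of K is a multiple of one row vector. Reading off the entries, u = (-3, 2, 2, 1) and v = (3, 1, 2, 1) (row i of K equals u_i·v^T). A rank-one matrix u v^T satisfies K u = u (v·u) and kills the (3)-dimensional subspace v^⊥, so its characteristic polynomial is lambda^3 (lambda - v·u) with v·u = tr K = -2. Hence the eigenvalues of I - K are 1 (multiplicity 3) and 1 - (-2) = 3, so det(I - K) = 3. (Direct check: I - K =
[[10, 3, 6, 3],
 [-6, -1, -4, -2],
 [-6, -2, -3, -2],
 [-3, -1, -2, 0]]
has determinant 3.) The finite-dimensional Fredholm alternative says: either (I - K) is invertible, or ker(I - K) ≠ {0} and then range(I - K) = ker((I - K)^*)^⊥, with dim ker(I - K) = dim ker((I - K)^*). Since det(I - K) ≠ 0, 1 is not an eigenvalue of K and ker(I - K) = {0}, so we are in the first case: for every y there is a unique x = (I - K)^(-1) y. Explicitly, by the Sherman–Morrison formula, (I - u v^T)^(-1) = I + u v^T/(1 - v·u), i.e. (I - K)^(-1) = I + K/(3).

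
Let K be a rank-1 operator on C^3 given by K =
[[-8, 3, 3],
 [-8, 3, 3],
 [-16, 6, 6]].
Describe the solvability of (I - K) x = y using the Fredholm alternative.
(I - K) is singular (det(I - K) = 0, i.e. 1 ∈ sigma(K)). (I - K) x = y is solvable iff y ⊥ ker((I - K)^*) = span{(-8, 3, 3)}, i.e. iff -8y_1 + 3y_2 + 3y_3 = 0. When solvable, the solutions are x = y + c·(1, 1, 2), c arbitrary (ker(I - K) = span{(1, 1, 2)}, dimension 1).

K has rank 1, so it is an outer product K = u v^T: every row of K is a multiple of one row vector. Reading off the entries, u = (1, 1, 2) and v = (-8, 3, 3) (row i of K equals u_i·v^T). A rank-one matrix u v^T satisfies K u = u (v·u) and kills the (2)-dimensional subspace v^⊥, so its characteristic polynomial is lambda^2 (lambda - v·u) with v·u = tr K = 1. Hence the eigenvalues of I - K are 1 (multiplicity 2) and 1 - (1) = 0, so det(I - K) = 0. (Direct check: I - K =
[[9, -3, -3],
 [8, -2, -3],
 [16, -6, -5]]
has determinant 0.) So 1 is an eigenvalue of K and (I - K) is not invertible. The finite-dimensional Fredholm alternative says: either (I - K) is invertible, or ker(I - K) ≠ {0} and then range(I - K) = ker((I - K)^*)^⊥, with dim ker(I - K) = dim ker((I - K)^*). We are in the second case, so we need both kernels. Kernel of I - K: (I - K) u = u - u (v·u) = u - u = 0, so ker(I - K) = span{u} = span{(1, 1, 2)} (it is exactly 1-dimensional because rank(I - K) = 2). Kernel of the adjoint: K is real, so (I - K)^* = I - K^T = I - v u^T, and (I - v u^T) v = v - v (u·v) = 0; hence ker((I - K)^*) = span{v} = span{(-8, 3, 3)}. Therefore (I - K) x = y is solvable iff <y, v> = 0, i.e. iff -8y_1 + 3y_2 + 3y_3 = 0. When this holds, K y = u (v·y) = 0, so (I - K) y = y and x = y is a particular solution; the full solution set is the line x = y + c·u = y + c·(1, 1, 2), c ∈ C.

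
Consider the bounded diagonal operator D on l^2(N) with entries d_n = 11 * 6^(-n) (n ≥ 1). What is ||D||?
||D|| = 11/6 (attained at n = 1)

For D diagonal, ||D|| = sup_n |d_n|. The sequence d_n = 11 * 6^(-n) is positive and strictly decreasing (ratio 6^(-1) < 1), so the supremum is d_1 = 11/6. Hence ||D|| = 11/6.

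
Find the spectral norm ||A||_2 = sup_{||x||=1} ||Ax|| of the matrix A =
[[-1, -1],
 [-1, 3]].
||A||_2 = sqrt((12 + sqrt(80))/2) ≈ 3.2361 (= sqrt(largest eigenvalue of A^T A))

||A||_2 = sigma_max(A) = sqrt(lambda_max(A^T A)). Form the symmetric matrix M = A^T A =
[[2, -2],
 [-2, 10]].
Its characteristic polynomial (trace, determinant of M give the coefficients) is
  p(λ) = det(λ I - M) = λ^2 - 12λ + 16.
For λ^2 - 12λ + 16 the discriminant is 80. It is nonnegative but not a perfect square, so the roots are real and irrational: λ = (12 ± sqrt(80))/2 ≈ 10.4721, 1.5279.
So the eigenvalues of A^T A are ≈ 1.5279, 10.4721 (all ≥ 0, as they must be for A^T A). The largest is λ_max = (12 + sqrt(80))/2 ≈ 10.4721, hence ||A||_2 = sqrt(λ_max) = sqrt((12 + sqrt(80))/2) ≈ 3.2361.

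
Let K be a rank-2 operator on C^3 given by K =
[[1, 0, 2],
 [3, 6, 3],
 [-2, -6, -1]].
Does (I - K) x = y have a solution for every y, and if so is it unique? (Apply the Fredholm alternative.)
(I - K) is invertible (det(I - K) = 16 ≠ 0), so for every y in C^3 the equation (I - K) x = y has a unique solution.

K has rank 2 and factors as K = U V^T = u1 v1^T + u2 v2^T with u1 = (-1, 0, -1), v1 = (-1, 0, -2), u2 = (0, 3, -3), v2 = (1, 2, 1) (multiplying out reproduces the displayed K). The nonzero eigenvalues of U V^T coincide with those of the 2 x 2 matrix G = V^T U = [[v1·u1, v1·u2], [v2·u1, v2·u2]] = [[3, 6], [-2, 3]], and by the Sylvester determinant identity det(I_3 - U V^T) = det(I_2 - V^T U) = det([[-2, -6], [2, -2]]) = (-2)(-2) - (-6)(2) = 16. (Direct check: I - K =
[[0, 0, -2],
 [-3, -5, -3],
 [2, 6, 2]]
has determinant 16.) The finite-dimensional Fredholm alternative says: either (I - K) is invertible, or ker(I - K) ≠ {0} and then range(I - K) = ker((I - K)^*)^⊥, with dim ker(I - K) = dim ker((I - K)^*). Since det(I - K) ≠ 0, 1 is not an eigenvalue of K and ker(I - K) = {0}, so we are in the first case: for every y there is a unique x = (I - K)^(-1) y. (Explicitly, by the Woodbury identity, (I - U V^T)^(-1) = I + U (I_2 - G)^(-1) V^T.)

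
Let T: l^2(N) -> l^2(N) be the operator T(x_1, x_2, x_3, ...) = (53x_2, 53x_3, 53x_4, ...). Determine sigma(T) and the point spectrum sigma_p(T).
sigma(T) = closed disk {z in C : |z| ≤ 53}; sigma_p(T) = open disk {z in C : |z| < 53}

Note T = 53·V where V is the unit left shift (V x)_k = x_{k+1}; so sigma(T) = 53·sigma(V) and ||T|| = 53||V||. ||T x||^2 = 2809sum_{k≥2} |x_k|^2 ≤ 2809||x||^2, with equality on {x : x_1 = 0}, so ||T|| = 53. For any lambda with |lambda| < 53, set r = lambda/53 (|r| < 1); the vector x = (1, r, r^2, ...) is in l^2 and satisfies T x = 53(r, r^2, ...) = lambda x, so lambda is an eigenvalue. On the boundary |lambda| = 53 the geometric series diverges, so no l^2 eigenvector exists, but these lambda lie in the approximate point spectrum. Hence sigma(T) is the closed disk of radius 53 and sigma_p(T) is the open disk.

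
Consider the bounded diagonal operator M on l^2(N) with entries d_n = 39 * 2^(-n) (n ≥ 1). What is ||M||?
||M|| = 39/2 (attained at n = 1)

For M diagonal, ||M|| = sup_n |d_n|. The sequence d_n = 39 * 2^(-n) is positive and strictly decreasing (ratio 2^(-1) < 1), so the supremum is d_1 = 39/2. Hence ||M|| = 39/2.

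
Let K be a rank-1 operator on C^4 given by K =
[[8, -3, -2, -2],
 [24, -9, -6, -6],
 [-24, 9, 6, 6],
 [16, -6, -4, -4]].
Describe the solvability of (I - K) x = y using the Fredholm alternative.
(I - K) is singular (det(I - K) = 0, i.e. 1 ∈ sigma(K)). (I - K) x = y is solvable iff y ⊥ ker((I - K)^*) = span{(8, -3, -2, -2)}, i.e. iff 8y_1 - 3y_2 - 2y_3 - 2y_4 = 0. When solvable, the solutions are x = y + c·(1, 3, -3, 2), c arbitrary (ker(I - K) = span{(1, 3, -3, 2)}, dimension 1).

K has rank 1, so it is an outer product K = u v^T: every row of K is a multiple of one row vector. Reading off the entries, u = (1, 3, -3, 2) and v = (8, -3, -2, -2) (row i of K equals u_i·v^T). A rank-one matrix u v^T satisfies K u = u (v·u) and kills the (3)-dimensional subspace v^⊥, so its characteristic polynomial is lambda^3 (lambda - v·u) with v·u = tr K = 1. Hence the eigenvalues of I - K are 1 (multiplicity 3) and 1 - (1) = 0, so det(I - K) = 0. (Direct check: I - K =
[[-7, 3, 2, 2],
 [-24, 10, 6, 6],
 [24, -9, -5, -6],
 [-16, 6, 4, 5]]
has determinant 0.) So 1 is an eigenvalue of K and (I - K) is not invertible. The finite-dimensional Fredholm alternative says: either (I - K) is invertible, or ker(I - K) ≠ {0} and then range(I - K) = ker((I - K)^*)^⊥, with dim ker(I - K) = dim ker((I - K)^*). We are in the second case, so we need both kernels. Kernel of I - K: (I - K) u = u - u (v·u) = u - u = 0, so ker(I - K) = span{u} = span{(1, 3, -3, 2)} (it is exactly 1-dimensional because rank(I - K) = 3). Kernel of the adjoint: K is real, so (I - K)^* = I - K^T = I - v u^T, and (I - v u^T) v = v - v (u·v) = 0; hence ker((I - K)^*) = span{v} = span{(8, -3, -2, -2)}. Therefore (I - K) x = y is solvable iff <y, v> = 0, i.e. iff 8y_1 - 3y_2 - 2y_3 - 2y_4 = 0. When this holds, K y = u (v·y) = 0, so (I - K) y = y and x = y is a particular solution; the full solution set is the line x = y + c·u = y + c·(1, 3, -3, 2), c ∈ C.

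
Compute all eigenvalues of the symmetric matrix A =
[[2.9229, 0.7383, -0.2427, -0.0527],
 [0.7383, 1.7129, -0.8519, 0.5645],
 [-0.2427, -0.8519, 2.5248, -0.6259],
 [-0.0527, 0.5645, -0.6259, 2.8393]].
sigma(A) ≈ {1, 2, 3, 4}

A is real symmetric, so its spectrum consists of real eigenvalues. Expanding the characteristic polynomial of the displayed matrix gives
  det(λ I - A) = p(λ) = λ^4 + (-10)λ^3 + (35)λ^2 + (-49.9983)λ + (23.9986).
Solving p(λ) = 0 yields eigenvalues ≈ 1, 2, 3, 4. (A is shown rounded to 4 decimals, so these recover the underlying integer eigenvalues to within that precision.)
Verification: the trace of A = 10 equals the sum of eigenvalues 10, and det(A) ≈ 23.9986 matches the eigenvalue product 24.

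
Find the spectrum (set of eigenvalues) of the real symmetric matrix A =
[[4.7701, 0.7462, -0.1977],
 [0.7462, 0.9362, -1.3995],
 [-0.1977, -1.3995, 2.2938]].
sigma(A) ≈ {0, 3, 5}

A is real symmetric, so its spectrum consists of real eigenvalues. Expanding the characteristic polynomial of the displayed matrix gives
  det(λ I - A) = p(λ) = λ^3 + (-8)λ^2 + (15)λ + (0).
Solving p(λ) = 0 yields eigenvalues ≈ 0, 3, 5. (A is shown rounded to 4 decimals, so these recover the underlying integer eigenvalues to within that precision.)
Verification: the trace of A = 8 equals the sum of eigenvalues 8, and det(A) ≈ -0.0000 matches the eigenvalue product 0.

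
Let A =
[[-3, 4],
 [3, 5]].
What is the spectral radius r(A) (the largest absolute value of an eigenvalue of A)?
r(A) = (2 + sqrt(112))/2 ≈ 6.2915

The eigenvalues of A are the roots of its characteristic polynomial. With M = A (coefficients from the trace and determinant):
  p(λ) = det(λ I - M) = λ^2 - 2λ - 27.
For λ^2 - 2λ - 27 the discriminant is 112. It is nonnegative but not a perfect square, so the roots are real and irrational: λ = (2 ± sqrt(112))/2 ≈ 6.2915, -4.2915.
Thus the eigenvalues (to 4 decimals) are 6.2915 (modulus 6.2915); -4.2915 (modulus 4.2915). The spectral radius is the largest modulus: r(A) = (2 + sqrt(112))/2 ≈ 6.2915. (Cross-check: r(A) ≤ ||A||_2 ≈ 6.4331; equality holds whenever A is normal, though it can also hold for some non-normal A.)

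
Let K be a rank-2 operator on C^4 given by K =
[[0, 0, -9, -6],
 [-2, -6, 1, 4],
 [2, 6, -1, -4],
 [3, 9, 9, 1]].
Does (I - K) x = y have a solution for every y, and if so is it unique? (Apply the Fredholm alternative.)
(I - K) is invertible (det(I - K) = 36 ≠ 0), so for every y in C^4 the equation (I - K) x = y has a unique solution.

K has rank 2 and factors as K = U V^T = u1 v1^T + u2 v2^T with u1 = (3, -1, 1, -2), v1 = (0, 0, -3, -2), u2 = (0, -2, 2, 3), v2 = (1, 3, 1, -1) (multiplying out reproduces the displayed K). The nonzero eigenvalues of U V^T coincide with those of the 2 x 2 matrix G = V^T U = [[v1·u1, v1·u2], [v2·u1, v2·u2]] = [[1, -12], [3, -7]], and by the Sylvester determinant identity det(I_4 - U V^T) = det(I_2 - V^T U) = det([[0, 12], [-3, 8]]) = (0)(8) - (12)(-3) = 36. (Direct check: I - K =
[[1, 0, 9, 6],
 [2, 7, -1, -4],
 [-2, -6, 2, 4],
 [-3, -9, -9, 0]]
has determinant 36.) The finite-dimensional Fredholm alternative says: either (I - K) is invertible, or ker(I - K) ≠ {0} and then range(I - K) = ker((I - K)^*)^⊥, with dim ker(I - K) = dim ker((I - K)^*). Since det(I - K) ≠ 0, 1 is not an eigenvalue of K and ker(I - K) = {0}, so we are in the first case: for every y there is a unique x = (I - K)^(-1) y. (Explicitly, by the Woodbury identity, (I - U V^T)^(-1) = I + U (I_2 - G)^(-1) V^T.)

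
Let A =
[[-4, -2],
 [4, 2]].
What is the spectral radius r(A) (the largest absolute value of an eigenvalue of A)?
r(A) = 2

The eigenvalues of A are the roots of its characteristic polynomial. With M = A (coefficients from the trace and determinant):
  p(λ) = det(λ I - M) = λ^2 + 2λ.
For λ^2 + 2λ the discriminant is 4. It is a perfect square (2^2), so the roots are rational: λ = (-2 ± 2)/2 = 0, -2.
Thus the eigenvalues (to 4 decimals) are 0 (modulus 0); -2 (modulus 2). The spectral radius is the largest modulus: r(A) = 2. (Cross-check: r(A) ≤ ||A||_2 ≈ 6.3246; equality holds whenever A is normal, though it can also hold for some non-normal A.)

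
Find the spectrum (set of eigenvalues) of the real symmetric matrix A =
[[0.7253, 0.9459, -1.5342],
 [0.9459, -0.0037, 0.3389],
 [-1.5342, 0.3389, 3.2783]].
sigma(A) ≈ {-1, 1, 4}

A is real symmetric, so its spectrum consists of real eigenvalues. Expanding the characteristic polynomial of the displayed matrix gives
  det(λ I - A) = p(λ) = λ^3 + (-4)λ^2 + (-1)λ + (4).
Solving p(λ) = 0 yields eigenvalues ≈ -1, 1, 4. (A is shown rounded to 4 decimals, so these recover the underlying integer eigenvalues to within that precision.)
Verification: the trace of A = 4 equals the sum of eigenvalues 4, and det(A) ≈ -4.0002 matches the eigenvalue product -4.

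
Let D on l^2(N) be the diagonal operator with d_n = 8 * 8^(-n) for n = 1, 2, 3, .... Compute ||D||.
||D|| = 1 (attained at n = 1)

For D diagonal, ||D|| = sup_n |d_n|. The sequence d_n = 8 * 8^(-n) is positive and strictly decreasing (ratio 8^(-1) < 1), so the supremum is d_1 = 8/8 = 1. Hence ||D|| = 1.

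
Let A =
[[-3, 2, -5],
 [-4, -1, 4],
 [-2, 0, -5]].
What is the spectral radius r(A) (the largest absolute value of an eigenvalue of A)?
r(A) ≈ 7.2652

The eigenvalues of A are the roots of its characteristic polynomial. With M = A (coefficients from the trace, the sum of principal 2x2 minors, and det A):
  p(λ) = det(λ I - M) = λ^3 + 9λ^2 + 21λ + 61.
No integer candidate from the rational root theorem (±divisors of 61) is a root, so the roots are irrational. The cubic discriminant is Δ = -72144 < 0, so there is one real root and a complex-conjugate pair. p(-8) = -43 and p(-7) = 12 have opposite signs, so a root lies in (-8, -7); Newton's method refines it to λ ≈ -7.2652. Dividing out (λ - (-7.2652)) leaves approximately λ^2 + 1.7348λ + 8.3962. For λ^2 + 1.7348λ + 8.3962 the discriminant is -30.5753. It is negative, so the remaining roots are the complex-conjugate pair λ ≈ -0.8674 ± 2.7647i. Their product equals the constant term, so |λ|^2 ≈ 8.3962 and |λ| ≈ 2.8976.
Thus the eigenvalues (to 4 decimals) are -7.2652 (modulus 7.2652); -0.8674 ± 2.7647i (modulus 2.8976). The spectral radius is the largest modulus: r(A) ≈ 7.2652. (Cross-check: r(A) ≤ ||A||_2 ≈ 8.4309; equality holds whenever A is normal, though it can also hold for some non-normal A.)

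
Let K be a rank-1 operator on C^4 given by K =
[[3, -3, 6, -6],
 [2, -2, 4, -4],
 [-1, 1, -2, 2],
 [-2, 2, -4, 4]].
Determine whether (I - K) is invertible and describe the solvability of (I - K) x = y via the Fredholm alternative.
(I - K) is invertible (det(I - K) = -2 ≠ 0), so for every y in C^4 the equation (I - K) x = y has a unique solution.

K has rank 1, so it is an outer product K = u v^T: every row of K is a multiple of one row vector. Reading off the entries, u = (-3, -2, 1, 2) and v = (-1, 1, -2, 2) (row i of K equals u_i·v^T). A rank-one matrix u v^T satisfies K u = u (v·u) and kills the (3)-dimensional subspace v^⊥, so its characteristic polynomial is lambda^3 (lambda - v·u) with v·u = tr K = 3. Hence the eigenvalues of I - K are 1 (multiplicity 3) and 1 - (3) = -2, so det(I - K) = -2. (Direct check: I - K =
[[-2, 3, -6, 6],
 [-2, 3, -4, 4],
 [1, -1, 3, -2],
 [2, -2, 4, -3]]
has determinant -2.) The finite-dimensional Fredholm alternative says: either (I - K) is invertible, or ker(I - K) ≠ {0} and then range(I - K) = ker((I - K)^*)^⊥, with dim ker(I - K) = dim ker((I - K)^*). Since det(I - K) ≠ 0, 1 is not an eigenvalue of K and ker(I - K) = {0}, so we are in the first case: for every y there is a unique x = (I - K)^(-1) y. Explicitly, by the Sherman–Morrison formula, (I - u v^T)^(-1) = I + u v^T/(1 - v·u), i.e. (I - K)^(-1) = I + K/(-2).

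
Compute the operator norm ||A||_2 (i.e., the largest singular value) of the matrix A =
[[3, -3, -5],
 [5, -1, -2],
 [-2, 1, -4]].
||A||_2 ≈ 8.1414 (= sqrt(largest eigenvalue of A^T A))

||A||_2 = sigma_max(A) = sqrt(lambda_max(A^T A)). Form the symmetric matrix M = A^T A =
[[38, -16, -17],
 [-16, 11, 13],
 [-17, 13, 45]].
Its characteristic polynomial (trace, sum of principal 2x2 minors, determinant of M give the coefficients) is
  p(λ) = det(λ I - M) = λ^3 - 94λ^2 + 1909λ - 4761.
No integer candidate from the rational root theorem (±divisors of 4761) is a root, so the roots are irrational. The cubic discriminant is Δ = 3321646545 > 0, so there are three distinct real roots. p(2) = -1311 and p(3) = 147 have opposite signs, so a root lies in (2, 3); Newton's method refines it to λ ≈ 2.8936. p(24) = 735 and p(25) = -161 have opposite signs, so a root lies in (24, 25); Newton's method refines it to λ ≈ 24.8236. p(66) = -735 and p(67) = 1939 have opposite signs, so a root lies in (66, 67); Newton's method refines it to λ ≈ 66.2829. Check (Vieta): the three roots sum to 94, matching tr M = 94.
So the eigenvalues of A^T A are ≈ 2.8936, 24.8236, 66.2829 (all ≥ 0, as they must be for A^T A). The largest is λ_max ≈ 66.2829, hence ||A||_2 = sqrt(λ_max) ≈ 8.1414.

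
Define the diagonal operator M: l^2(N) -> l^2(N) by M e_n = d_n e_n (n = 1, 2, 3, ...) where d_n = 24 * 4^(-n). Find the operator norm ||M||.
||M|| = 6 (attained at n = 1)

For M diagonal, ||M|| = sup_n |d_n|. The sequence d_n = 24 * 4^(-n) is positive and strictly decreasing (ratio 4^(-1) < 1), so the supremum is d_1 = 24/4 = 6. Hence ||M|| = 6.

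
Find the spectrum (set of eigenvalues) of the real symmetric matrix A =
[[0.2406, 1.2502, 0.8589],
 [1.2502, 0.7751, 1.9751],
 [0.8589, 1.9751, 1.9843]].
sigma(A) ≈ {-1, 0, 4}

A is real symmetric, so its spectrum consists of real eigenvalues. Expanding the characteristic polynomial of the displayed matrix gives
  det(λ I - A) = p(λ) = λ^3 + (-3)λ^2 + (-4)λ + (0).
Solving p(λ) = 0 yields eigenvalues ≈ -1, 0, 4. (A is shown rounded to 4 decimals, so these recover the underlying integer eigenvalues to within that precision.)
Verification: the trace of A = 3 equals the sum of eigenvalues 3, and det(A) ≈ -0.0001 matches the eigenvalue product 0.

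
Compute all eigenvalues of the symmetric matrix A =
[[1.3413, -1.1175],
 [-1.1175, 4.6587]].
sigma(A) ≈ {1, 5}

A is real symmetric, so its spectrum consists of real eigenvalues. Expanding the characteristic polynomial of the displayed matrix gives
  det(λ I - A) = p(λ) = λ^2 + (-6)λ + (5).
Solving p(λ) = 0 yields eigenvalues ≈ 1, 5. (A is shown rounded to 4 decimals, so these recover the underlying integer eigenvalues to within that precision.)
Verification: the trace of A = 6 equals the sum of eigenvalues 6, and det(A) ≈ 4.9999 matches the eigenvalue product 5.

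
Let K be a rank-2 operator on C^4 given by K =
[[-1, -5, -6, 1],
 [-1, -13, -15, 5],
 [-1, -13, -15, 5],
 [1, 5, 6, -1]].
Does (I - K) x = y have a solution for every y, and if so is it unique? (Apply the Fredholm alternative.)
(I - K) is invertible (det(I - K) = 21 ≠ 0), so for every y in C^4 the equation (I - K) x = y has a unique solution.

K has rank 2 and factors as K = U V^T = u1 v1^T + u2 v2^T with u1 = (1, 2, 2, -1), v1 = (-2, -2, -3, -2), u2 = (-1, -3, -3, 1), v2 = (-1, 3, 3, -3) (multiplying out reproduces the displayed K). The nonzero eigenvalues of U V^T coincide with those of the 2 x 2 matrix G = V^T U = [[v1·u1, v1·u2], [v2·u1, v2·u2]] = [[-10, 15], [14, -20]], and by the Sylvester determinant identity det(I_4 - U V^T) = det(I_2 - V^T U) = det([[11, -15], [-14, 21]]) = (11)(21) - (-15)(-14) = 21. (Direct check: I - K =
[[2, 5, 6, -1],
 [1, 14, 15, -5],
 [1, 13, 16, -5],
 [-1, -5, -6, 2]]
has determinant 21.) The finite-dimensional Fredholm alternative says: either (I - K) is invertible, or ker(I - K) ≠ {0} and then range(I - K) = ker((I - K)^*)^⊥, with dim ker(I - K) = dim ker((I - K)^*). Since det(I - K) ≠ 0, 1 is not an eigenvalue of K and ker(I - K) = {0}, so we are in the first case: for every y there is a unique x = (I - K)^(-1) y. (Explicitly, by the Woodbury identity, (I - U V^T)^(-1) = I + U (I_2 - G)^(-1) V^T.)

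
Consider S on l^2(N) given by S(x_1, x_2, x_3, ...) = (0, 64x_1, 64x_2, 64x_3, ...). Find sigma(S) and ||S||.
sigma(S) = closed disk {z in C : |z| ≤ 64}; ||S|| = 64

Note S = 64·U where U is the unit right shift (U x)_k = x_{k-1} (with x_0 := 0); so ||S|| = 64||U|| and sigma(S) = 64·sigma(U). ||S x||^2 = sum_{k≥1} |64x_k|^2 = 4096||x||^2, so ||S|| = 64 and sigma(S) ⊂ {|z| ≤ 64}. For any |lambda| < 64, the equation (S - lambda I) x = 0 forces x_1 = 0, then 64x_k = lambda x_{k+1} ⇒ x = 0, so S has no eigenvalues. But (S - lambda I) is not surjective for |lambda| < 64: solving (S - lambda I) x = e_1 would require x_n proportional to (lambda/64)^(-n), which is not in l^2. So every |lambda| < 64 lies in the residual spectrum. The boundary |lambda| = 64 is in the approximate point spectrum (the spectrum is closed). Hence sigma(S) is the closed disk of radius 64.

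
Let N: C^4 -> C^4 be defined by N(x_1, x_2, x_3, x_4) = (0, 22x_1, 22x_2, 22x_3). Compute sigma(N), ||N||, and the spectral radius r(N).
sigma(N) = {0}; ||N|| = 22; r(N) = 0. (N is nilpotent with N^4 = 0.)

On C^4, N is a strictly lower-triangular matrix with 22 on the subdiagonal and zeros elsewhere, so its characteristic polynomial is lambda^4 and every eigenvalue is 0: sigma(N) = {0}. For the operator norm, N e_i = 22e_{i+1} for i = 1, ..., 3 and N e_4 = 0, so the singular values of N are 22 (with multiplicity 3) and 0; hence ||N|| = 22. The spectral radius r(N) = max|lambda| = 0. Note ||N|| > r(N) — characteristic of non-normal nilpotent operators. Indeed N^4 = 0.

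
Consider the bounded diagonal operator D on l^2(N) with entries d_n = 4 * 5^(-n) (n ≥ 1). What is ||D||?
||D|| = 4/5 (attained at n = 1)

For D diagonal, ||D|| = sup_n |d_n|. The sequence d_n = 4 * 5^(-n) is positive and strictly decreasing (ratio 5^(-1) < 1), so the supremum is d_1 = 4/5. Hence ||D|| = 4/5.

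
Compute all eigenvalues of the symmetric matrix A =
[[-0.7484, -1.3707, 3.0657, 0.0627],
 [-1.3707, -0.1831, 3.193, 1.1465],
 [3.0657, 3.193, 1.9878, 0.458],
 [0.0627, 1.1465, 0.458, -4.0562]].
sigma(A) ≈ {-5, -4, 1, 5}

A is real symmetric, so its spectrum consists of real eigenvalues. Expanding the characteristic polynomial of the displayed matrix gives
  det(λ I - A) = p(λ) = λ^4 + (3)λ^3 + (-29)λ^2 + (-74.997)λ + (100.0022).
Solving p(λ) = 0 yields eigenvalues ≈ -5, -4, 1, 5. (A is shown rounded to 4 decimals, so these recover the underlying integer eigenvalues to within that precision.)
Verification: the trace of A = -3 equals the sum of eigenvalues -3, and det(A) ≈ 100.0022 matches the eigenvalue product 100.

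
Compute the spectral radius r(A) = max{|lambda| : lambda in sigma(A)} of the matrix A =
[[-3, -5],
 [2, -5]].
r(A) = 5

The eigenvalues of A are the roots of its characteristic polynomial. With M = A (coefficients from the trace and determinant):
  p(λ) = det(λ I - M) = λ^2 + 8λ + 25.
For λ^2 + 8λ + 25 the discriminant is -36. It is negative, so the roots are the complex-conjugate pair λ = -4 ± (sqrt(36)/2) i ≈ -4 ± 3i. For a conjugate pair the product of the roots equals the constant term, so |λ|^2 = 25 and |λ| = sqrt(25) = 5.
Thus the eigenvalues (to 4 decimals) are -4 ± 3i (modulus 5). The spectral radius is the largest modulus: r(A) = 5. (Cross-check: r(A) ≤ ||A||_2 ≈ 7.1178; equality holds whenever A is normal, though it can also hold for some non-normal A.)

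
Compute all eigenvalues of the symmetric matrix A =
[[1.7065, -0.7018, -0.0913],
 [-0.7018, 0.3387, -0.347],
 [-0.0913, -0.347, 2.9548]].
sigma(A) ≈ {0, 2, 3}

A is real symmetric, so its spectrum consists of real eigenvalues. Expanding the characteristic polynomial of the displayed matrix gives
  det(λ I - A) = p(λ) = λ^3 + (-5)λ^2 + (6)λ + (0).
Solving p(λ) = 0 yields eigenvalues ≈ 0, 2, 3. (A is shown rounded to 4 decimals, so these recover the underlying integer eigenvalues to within that precision.)
Verification: the trace of A = 5 equals the sum of eigenvalues 5, and det(A) ≈ -0.0002 matches the eigenvalue product 0.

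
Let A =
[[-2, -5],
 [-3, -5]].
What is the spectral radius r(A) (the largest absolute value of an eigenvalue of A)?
r(A) = (7 + sqrt(69))/2 ≈ 7.6533

The eigenvalues of A are the roots of its characteristic polynomial. With M = A (coefficients from the trace and determinant):
  p(λ) = det(λ I - M) = λ^2 + 7λ - 5.
For λ^2 + 7λ - 5 the discriminant is 69. It is nonnegative but not a perfect square, so the roots are real and irrational: λ = (-7 ± sqrt(69))/2 ≈ 0.6533, -7.6533.
Thus the eigenvalues (to 4 decimals) are 0.6533 (modulus 0.6533); -7.6533 (modulus 7.6533). The spectral radius is the largest modulus: r(A) = (7 + sqrt(69))/2 ≈ 7.6533. (Cross-check: r(A) ≤ ||A||_2 ≈ 7.9121; equality holds whenever A is normal, though it can also hold for some non-normal A.)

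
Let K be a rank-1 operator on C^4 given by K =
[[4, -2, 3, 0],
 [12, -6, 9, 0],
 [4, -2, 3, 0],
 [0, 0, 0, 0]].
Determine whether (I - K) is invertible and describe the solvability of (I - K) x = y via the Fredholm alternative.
(I - K) is singular (det(I - K) = 0, i.e. 1 ∈ sigma(K)). (I - K) x = y is solvable iff y ⊥ ker((I - K)^*) = span{(4, -2, 3, 0)}, i.e. iff 4y_1 - 2y_2 + 3y_3 = 0. When solvable, the solutions are x = y + c·(1, 3, 1, 0), c arbitrary (ker(I - K) = span{(1, 3, 1, 0)}, dimension 1).

K has rank 1, so it is an outer product K = u v^T: every row of K is a multiple of one row vector. Reading off the entries, u = (1, 3, 1, 0) and v = (4, -2, 3, 0) (row i of K equals u_i·v^T). A rank-one matrix u v^T satisfies K u = u (v·u) and kills the (3)-dimensional subspace v^⊥, so its characteristic polynomial is lambda^3 (lambda - v·u) with v·u = tr K = 1. Hence the eigenvalues of I - K are 1 (multiplicity 3) and 1 - (1) = 0, so det(I - K) = 0. (Direct check: I - K =
[[-3, 2, -3, 0],
 [-12, 7, -9, 0],
 [-4, 2, -2, 0],
 [0, 0, 0, 1]]
has determinant 0.) So 1 is an eigenvalue of K and (I - K) is not invertible. The finite-dimensional Fredholm alternative says: either (I - K) is invertible, or ker(I - K) ≠ {0} and then range(I - K) = ker((I - K)^*)^⊥, with dim ker(I - K) = dim ker((I - K)^*). We are in the second case, so we need both kernels. Kernel of I - K: (I - K) u = u - u (v·u) = u - u = 0, so ker(I - K) = span{u} = span{(1, 3, 1, 0)} (it is exactly 1-dimensional because rank(I - K) = 3). Kernel of the adjoint: K is real, so (I - K)^* = I - K^T = I - v u^T, and (I - v u^T) v = v - v (u·v) = 0; hence ker((I - K)^*) = span{v} = span{(4, -2, 3, 0)}. Therefore (I - K) x = y is solvable iff <y, v> = 0, i.e. iff 4y_1 - 2y_2 + 3y_3 = 0. When this holds, K y = u (v·y) = 0, so (I - K) y = y and x = y is a particular solution; the full solution set is the line x = y + c·u = y + c·(1, 3, 1, 0), c ∈ C.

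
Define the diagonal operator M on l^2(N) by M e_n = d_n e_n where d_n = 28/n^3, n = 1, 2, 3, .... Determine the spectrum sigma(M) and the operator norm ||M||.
sigma(M) = {28/n^3 : n ≥ 1} ∪ {0}; ||M|| = 28

A bounded diagonal operator on l^2 with diagonal entries d_n has spectrum equal to the closure of {d_n : n ≥ 1}: every d_n is an eigenvalue (with eigenvector e_n), so {d_n} ⊂ sigma(M); the spectrum is closed, so its closure is too; and for lambda not in the closure, (M - lambda I) has bounded inverse (the diagonal entries 1/(d_n - lambda) are bounded). For our sequence d_n = 28/n^3, n = 1, 2, 3, ...:
  - {d_n} = {28/n^3 : n ≥ 1}; the only limit point is 0
  - closure = {28/n^3 : n ≥ 1} ∪ {0}
For the norm: a diagonal operator has ||M|| = sup_n |d_n|. Here d_n = 28/n^3 is positive and decreasing, so sup_n |d_n| = d_1 = 28. So ||M|| = 28.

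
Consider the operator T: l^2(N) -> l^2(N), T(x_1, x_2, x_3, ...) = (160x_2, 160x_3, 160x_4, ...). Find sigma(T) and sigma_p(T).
sigma(T) = closed disk {z in C : |z| ≤ 160}; sigma_p(T) = open disk {z in C : |z| < 160}

Note T = 160·V where V is the unit left shift (V x)_k = x_{k+1}; so sigma(T) = 160·sigma(V) and ||T|| = 160||V||. ||T x||^2 = 25600sum_{k≥2} |x_k|^2 ≤ 25600||x||^2, with equality on {x : x_1 = 0}, so ||T|| = 160. For any lambda with |lambda| < 160, set r = lambda/160 (|r| < 1); the vector x = (1, r, r^2, ...) is in l^2 and satisfies T x = 160(r, r^2, ...) = lambda x, so lambda is an eigenvalue. On the boundary |lambda| = 160 the geometric series diverges, so no l^2 eigenvector exists, but these lambda lie in the approximate point spectrum. Hence sigma(T) is the closed disk of radius 160 and sigma_p(T) is the open disk.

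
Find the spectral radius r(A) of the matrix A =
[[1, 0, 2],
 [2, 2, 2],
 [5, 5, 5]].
r(A) = (8 + sqrt(76))/2 ≈ 8.3589

The eigenvalues of A are the roots of its characteristic polynomial. With M = A (coefficients from the trace, the sum of principal 2x2 minors, and det A):
  p(λ) = det(λ I - M) = λ^3 - 8λ^2 - 3λ.
The constant term is 0, so λ = 0 is a root. Dividing out λ leaves p(λ) = λ(λ^2 - 8λ - 3). For λ^2 - 8λ - 3 the discriminant is 76. It is nonnegative but not a perfect square, so the roots are real and irrational: λ = (8 ± sqrt(76))/2 ≈ 8.3589, -0.3589.
Thus the eigenvalues (to 4 decimals) are 8.3589 (modulus 8.3589); -0.3589 (modulus 0.3589); 0 (modulus 0). The spectral radius is the largest modulus: r(A) = (8 + sqrt(76))/2 ≈ 8.3589. (Cross-check: r(A) ≤ ||A||_2 ≈ 9.4904; equality holds whenever A is normal, though it can also hold for some non-normal A.)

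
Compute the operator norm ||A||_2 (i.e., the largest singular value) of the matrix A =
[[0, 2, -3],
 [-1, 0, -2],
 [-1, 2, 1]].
||A||_2 ≈ 4.0284 (= sqrt(largest eigenvalue of A^T A))

||A||_2 = sigma_max(A) = sqrt(lambda_max(A^T A)). Form the symmetric matrix M = A^T A =
[[2, -2, 1],
 [-2, 8, -4],
 [1, -4, 14]].
Its characteristic polynomial (trace, sum of principal 2x2 minors, determinant of M give the coefficients) is
  p(λ) = det(λ I - M) = λ^3 - 24λ^2 + 135λ - 144.
No integer candidate from the rational root theorem (±divisors of 144) is a root, so the roots are irrational. The cubic discriminant is Δ = 531684 > 0, so there are three distinct real roots. p(1) = -32 and p(2) = 38 have opposite signs, so a root lies in (1, 2); Newton's method refines it to λ ≈ 1.3905. p(6) = 18 and p(7) = -32 have opposite signs, so a root lies in (6, 7); Newton's method refines it to λ ≈ 6.3818. p(16) = -32 and p(17) = 128 have opposite signs, so a root lies in (16, 17); Newton's method refines it to λ ≈ 16.2277. Check (Vieta): the three roots sum to 24, matching tr M = 24.
So the eigenvalues of A^T A are ≈ 1.3905, 6.3818, 16.2277 (all ≥ 0, as they must be for A^T A). The largest is λ_max ≈ 16.2277, hence ||A||_2 = sqrt(λ_max) ≈ 4.0284.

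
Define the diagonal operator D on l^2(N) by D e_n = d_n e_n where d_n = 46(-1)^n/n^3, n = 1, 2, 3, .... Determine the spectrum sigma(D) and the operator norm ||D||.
sigma(D) = {46(-1)^n/n^3 : n ≥ 1} ∪ {0}; ||D|| = 46

A bounded diagonal operator on l^2 with diagonal entries d_n has spectrum equal to the closure of {d_n : n ≥ 1}: every d_n is an eigenvalue (with eigenvector e_n), so {d_n} ⊂ sigma(D); the spectrum is closed, so its closure is too; and for lambda not in the closure, (D - lambda I) has bounded inverse (the diagonal entries 1/(d_n - lambda) are bounded). For our sequence d_n = 46(-1)^n/n^3, n = 1, 2, 3, ...:
  - {d_n} = {46(-1)^n/n^3 : n ≥ 1}; the only limit point is 0
  - closure = {46(-1)^n/n^3 : n ≥ 1} ∪ {0}
For the norm: a diagonal operator has ||D|| = sup_n |d_n|. Here |d_n| = 46/n^3 is decreasing, so sup_n |d_n| = |d_1| = 46. So ||D|| = 46.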